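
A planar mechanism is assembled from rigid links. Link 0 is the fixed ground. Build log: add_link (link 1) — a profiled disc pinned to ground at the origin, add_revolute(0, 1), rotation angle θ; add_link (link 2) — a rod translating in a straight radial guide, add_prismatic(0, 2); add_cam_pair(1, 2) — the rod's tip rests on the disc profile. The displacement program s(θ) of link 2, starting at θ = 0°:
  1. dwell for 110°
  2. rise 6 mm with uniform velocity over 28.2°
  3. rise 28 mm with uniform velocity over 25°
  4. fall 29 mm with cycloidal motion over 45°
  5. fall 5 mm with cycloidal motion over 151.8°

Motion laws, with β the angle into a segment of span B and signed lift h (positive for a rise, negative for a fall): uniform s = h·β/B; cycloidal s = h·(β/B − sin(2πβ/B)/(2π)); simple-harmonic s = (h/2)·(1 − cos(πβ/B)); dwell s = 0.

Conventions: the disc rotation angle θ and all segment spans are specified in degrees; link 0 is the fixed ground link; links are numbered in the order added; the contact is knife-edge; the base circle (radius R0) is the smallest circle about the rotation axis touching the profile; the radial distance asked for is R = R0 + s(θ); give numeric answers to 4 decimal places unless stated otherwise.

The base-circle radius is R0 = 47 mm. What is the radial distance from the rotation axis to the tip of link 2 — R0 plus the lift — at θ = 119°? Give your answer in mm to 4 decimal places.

seg 1 [0°–110°] dwell: s stays 0.0000
seg 2 [110°–138.2°] uniform, h=6: θ=119° here. β=9, B=28.2. 6·9/28.2 = 1.9149 → s = 1.9149
R = R0 + s = 47 + 1.9149 = 48.9149

48.9149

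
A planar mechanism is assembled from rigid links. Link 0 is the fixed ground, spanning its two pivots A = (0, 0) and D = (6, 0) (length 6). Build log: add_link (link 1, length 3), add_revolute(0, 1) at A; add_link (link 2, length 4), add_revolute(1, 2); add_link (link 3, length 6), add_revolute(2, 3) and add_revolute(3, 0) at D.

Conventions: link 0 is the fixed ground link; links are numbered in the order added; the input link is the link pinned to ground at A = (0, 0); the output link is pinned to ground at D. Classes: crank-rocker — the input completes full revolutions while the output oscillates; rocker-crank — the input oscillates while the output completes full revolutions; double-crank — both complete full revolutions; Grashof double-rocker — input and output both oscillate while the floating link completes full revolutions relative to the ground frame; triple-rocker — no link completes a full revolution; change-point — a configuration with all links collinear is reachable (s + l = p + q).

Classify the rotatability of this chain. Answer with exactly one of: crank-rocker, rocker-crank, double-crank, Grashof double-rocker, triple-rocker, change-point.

lengths: ground=6, input=3, coupler=4, output=6
sorted: s=3 (shortest), l=6 (longest), p+q=10
s + l = 9 vs p + q = 10
s + l < p + q (Grashof) with shortest = input link → crank-rocker

crank-rocker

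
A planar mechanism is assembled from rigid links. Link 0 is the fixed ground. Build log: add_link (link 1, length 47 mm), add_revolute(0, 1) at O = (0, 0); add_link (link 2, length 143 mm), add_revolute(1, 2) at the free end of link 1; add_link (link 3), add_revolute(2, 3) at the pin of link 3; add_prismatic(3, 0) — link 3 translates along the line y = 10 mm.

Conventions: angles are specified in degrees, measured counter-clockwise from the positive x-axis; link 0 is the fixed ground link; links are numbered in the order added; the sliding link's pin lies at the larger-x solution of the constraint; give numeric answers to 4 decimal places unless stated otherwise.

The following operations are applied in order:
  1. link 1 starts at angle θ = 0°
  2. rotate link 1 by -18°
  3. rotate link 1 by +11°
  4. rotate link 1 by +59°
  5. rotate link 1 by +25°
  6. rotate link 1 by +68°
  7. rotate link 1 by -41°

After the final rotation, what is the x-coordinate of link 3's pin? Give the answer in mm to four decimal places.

geometry: r = 47 mm, L = 143 mm, e = 10 mm; θ starts at 0°
rotate link 1 by -18°: θ ← 0° -18° = -18°
rotate link 1 by +11°: θ ← -18° +11° = -7°
rotate link 1 by +59°: θ ← -7° +59° = 52°
rotate link 1 by +25°: θ ← 52° +25° = 77°
rotate link 1 by +68°: θ ← 77° +68° = 145°
rotate link 1 by -41°: θ ← 145° -41° = 104°
crank pin P = (r cos θ, r sin θ) = (-11.370329, 45.603899)
h = r sin θ − e = 45.603899 − 10 = 35.603899
x = r cos θ + √(L² − h²) = -11.370329 + 138.496796 = 127.126466

127.1265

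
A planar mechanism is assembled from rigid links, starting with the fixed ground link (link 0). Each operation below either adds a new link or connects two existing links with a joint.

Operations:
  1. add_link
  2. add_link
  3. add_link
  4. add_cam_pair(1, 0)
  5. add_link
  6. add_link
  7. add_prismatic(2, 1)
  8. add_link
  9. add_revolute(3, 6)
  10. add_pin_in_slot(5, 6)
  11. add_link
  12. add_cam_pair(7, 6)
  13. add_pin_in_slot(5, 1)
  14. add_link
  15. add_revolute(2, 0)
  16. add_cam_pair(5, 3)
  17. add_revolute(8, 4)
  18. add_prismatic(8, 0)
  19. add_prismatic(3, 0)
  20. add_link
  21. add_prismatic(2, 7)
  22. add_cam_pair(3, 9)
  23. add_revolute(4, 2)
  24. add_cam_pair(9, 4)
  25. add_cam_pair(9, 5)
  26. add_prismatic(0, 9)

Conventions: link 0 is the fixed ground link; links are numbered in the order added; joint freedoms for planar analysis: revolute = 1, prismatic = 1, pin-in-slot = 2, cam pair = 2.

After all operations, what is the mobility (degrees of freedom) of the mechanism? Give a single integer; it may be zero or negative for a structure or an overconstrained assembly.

L=1 J1=0 J2=0
add link → L=2 J1=0 J2=0
add link → L=3 J1=0 J2=0
add link → L=4 J1=0 J2=0
C@1,0 dof=2 J2 → L=4 J1=0 J2=1
add link → L=5 J1=0 J2=1
add link → L=6 J1=0 J2=1
P@2,1 dof=1 J1 → L=6 J1=1 J2=1
add link → L=7 J1=1 J2=1
R@3,6 dof=1 J1 → L=7 J1=2 J2=1
PS@5,6 dof=2 J2 → L=7 J1=2 J2=2
add link → L=8 J1=2 J2=2
C@7,6 dof=2 J2 → L=8 J1=2 J2=3
PS@5,1 dof=2 J2 → L=8 J1=2 J2=4
add link → L=9 J1=2 J2=4
R@2,0 dof=1 J1 → L=9 J1=3 J2=4
C@5,3 dof=2 J2 → L=9 J1=3 J2=5
R@8,4 dof=1 J1 → L=9 J1=4 J2=5
P@8,0 dof=1 J1 → L=9 J1=5 J2=5
P@3,0 dof=1 J1 → L=9 J1=6 J2=5
add link → L=10 J1=6 J2=5
P@2,7 dof=1 J1 → L=10 J1=7 J2=5
C@3,9 dof=2 J2 → L=10 J1=7 J2=6
R@4,2 dof=1 J1 → L=10 J1=8 J2=6
C@9,4 dof=2 J2 → L=10 J1=8 J2=7
C@9,5 dof=2 J2 → L=10 J1=8 J2=8
P@0,9 dof=1 J1 → L=10 J1=9 J2=8
M=3(L−1)−2J1−J2=3·9−2·9−8=1

M = 1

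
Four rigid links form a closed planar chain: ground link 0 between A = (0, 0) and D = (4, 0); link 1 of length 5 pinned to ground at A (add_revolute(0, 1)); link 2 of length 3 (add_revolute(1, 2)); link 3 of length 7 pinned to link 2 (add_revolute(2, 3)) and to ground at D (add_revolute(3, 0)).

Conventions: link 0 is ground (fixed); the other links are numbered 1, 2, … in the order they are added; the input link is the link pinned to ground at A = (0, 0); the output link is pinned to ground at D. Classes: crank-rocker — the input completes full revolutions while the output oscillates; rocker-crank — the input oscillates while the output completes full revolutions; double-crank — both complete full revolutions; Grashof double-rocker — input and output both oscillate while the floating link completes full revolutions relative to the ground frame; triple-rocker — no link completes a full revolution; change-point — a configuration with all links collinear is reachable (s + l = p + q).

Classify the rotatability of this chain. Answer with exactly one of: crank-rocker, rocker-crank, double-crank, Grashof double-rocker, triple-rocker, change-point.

lengths: ground=4, input=5, coupler=3, output=7
sorted: s=3 (shortest), l=7 (longest), p+q=9
s + l = 10 vs p + q = 9
s + l > p + q → non-Grashof → no link fully rotates → triple-rocker

triple-rocker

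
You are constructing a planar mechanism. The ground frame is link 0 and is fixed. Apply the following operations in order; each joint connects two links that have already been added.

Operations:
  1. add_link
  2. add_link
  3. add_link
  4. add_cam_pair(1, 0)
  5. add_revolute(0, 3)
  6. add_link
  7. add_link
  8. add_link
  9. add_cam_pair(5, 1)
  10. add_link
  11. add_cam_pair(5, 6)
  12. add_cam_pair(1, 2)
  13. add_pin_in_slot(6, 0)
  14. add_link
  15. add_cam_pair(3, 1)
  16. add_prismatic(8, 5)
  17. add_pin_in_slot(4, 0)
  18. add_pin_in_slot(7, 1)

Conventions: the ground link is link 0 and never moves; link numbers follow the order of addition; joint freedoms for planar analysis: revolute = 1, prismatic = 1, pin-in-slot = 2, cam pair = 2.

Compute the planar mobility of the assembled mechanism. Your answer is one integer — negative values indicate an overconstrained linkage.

link 0 = ground. State L|J1|J2 = 1|0|0
+link1  2|0|0
+link2  3|0|0
+link3  4|0|0
C(1,0) f=2→J2  4|0|1
R(0,3) f=1→J1  4|1|1
+link4  5|1|1
+link5  6|1|1
+link6  7|1|1
C(5,1) f=2→J2  7|1|2
+link7  8|1|2
C(5,6) f=2→J2  8|1|3
C(1,2) f=2→J2  8|1|4
PS(6,0) f=2→J2  8|1|5
+link8  9|1|5
C(3,1) f=2→J2  9|1|6
P(8,5) f=1→J1  9|2|6
PS(4,0) f=2→J2  9|2|7
PS(7,1) f=2→J2  9|2|8
M = 3(9−1)−2·2−8 = 24−4−8 = 12

M = 12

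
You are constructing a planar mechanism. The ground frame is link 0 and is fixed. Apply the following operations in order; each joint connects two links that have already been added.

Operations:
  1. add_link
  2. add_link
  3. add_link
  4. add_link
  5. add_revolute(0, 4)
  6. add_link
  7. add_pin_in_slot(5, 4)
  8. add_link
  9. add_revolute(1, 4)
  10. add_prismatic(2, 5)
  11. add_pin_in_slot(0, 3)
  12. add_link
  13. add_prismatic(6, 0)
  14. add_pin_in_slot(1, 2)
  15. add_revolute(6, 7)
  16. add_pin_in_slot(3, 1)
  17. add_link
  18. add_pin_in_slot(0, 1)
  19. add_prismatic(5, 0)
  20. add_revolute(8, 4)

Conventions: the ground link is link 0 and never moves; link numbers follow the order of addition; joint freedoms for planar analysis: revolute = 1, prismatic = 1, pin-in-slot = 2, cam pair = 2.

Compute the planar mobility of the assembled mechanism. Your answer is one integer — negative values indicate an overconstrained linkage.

(L,J1,J2)=(1,0,0); link0 fixed
link1: (2,0,0)
link2: (3,0,0)
link3: (4,0,0)
link4: (5,0,0)
R 0-4 [J1]: (5,1,0)
link5: (6,1,0)
PS 5-4 [J2]: (6,1,1)
link6: (7,1,1)
R 1-4 [J1]: (7,2,1)
P 2-5 [J1]: (7,3,1)
PS 0-3 [J2]: (7,3,2)
link7: (8,3,2)
P 6-0 [J1]: (8,4,2)
PS 1-2 [J2]: (8,4,3)
R 6-7 [J1]: (8,5,3)
PS 3-1 [J2]: (8,5,4)
link8: (9,5,4)
PS 0-1 [J2]: (9,5,5)
P 5-0 [J1]: (9,6,5)
R 8-4 [J1]: (9,7,5)
Grübler: 3·8 − 2·7 − 5 = 5

M = 5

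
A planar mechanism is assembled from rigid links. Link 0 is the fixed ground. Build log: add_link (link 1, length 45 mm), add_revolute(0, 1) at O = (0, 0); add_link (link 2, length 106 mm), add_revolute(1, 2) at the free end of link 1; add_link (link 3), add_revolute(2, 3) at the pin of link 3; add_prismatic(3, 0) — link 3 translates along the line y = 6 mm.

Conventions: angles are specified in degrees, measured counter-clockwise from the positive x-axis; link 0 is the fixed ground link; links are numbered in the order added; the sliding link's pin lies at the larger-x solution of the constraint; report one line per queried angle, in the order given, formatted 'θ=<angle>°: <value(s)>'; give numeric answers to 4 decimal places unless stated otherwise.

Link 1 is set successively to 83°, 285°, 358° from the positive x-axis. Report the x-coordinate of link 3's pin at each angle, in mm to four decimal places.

geometry: r = 45 mm, L = 106 mm, e = 6 mm
θ=83°: crank pin P = (r cos θ, r sin θ) = (5.484120, 44.664577)
θ=83°: h = r sin θ − e = 44.664577 − 6 = 38.664577
θ=83°: x = r cos θ + √(L² − h²) = 5.484120 + 98.696760 = 104.180881
θ=285°: crank pin P = (r cos θ, r sin θ) = (11.646857, -43.466662)
θ=285°: h = r sin θ − e = -43.466662 − 6 = -49.466662
θ=285°: x = r cos θ + √(L² − h²) = 11.646857 + 93.749930 = 105.396787
θ=358°: crank pin P = (r cos θ, r sin θ) = (44.972587, -1.570477)
θ=358°: h = r sin θ − e = -1.570477 − 6 = -7.570477
θ=358°: x = r cos θ + √(L² − h²) = 44.972587 + 105.729314 = 150.701901

θ=83°: 104.1809
θ=285°: 105.3968
θ=358°: 150.7019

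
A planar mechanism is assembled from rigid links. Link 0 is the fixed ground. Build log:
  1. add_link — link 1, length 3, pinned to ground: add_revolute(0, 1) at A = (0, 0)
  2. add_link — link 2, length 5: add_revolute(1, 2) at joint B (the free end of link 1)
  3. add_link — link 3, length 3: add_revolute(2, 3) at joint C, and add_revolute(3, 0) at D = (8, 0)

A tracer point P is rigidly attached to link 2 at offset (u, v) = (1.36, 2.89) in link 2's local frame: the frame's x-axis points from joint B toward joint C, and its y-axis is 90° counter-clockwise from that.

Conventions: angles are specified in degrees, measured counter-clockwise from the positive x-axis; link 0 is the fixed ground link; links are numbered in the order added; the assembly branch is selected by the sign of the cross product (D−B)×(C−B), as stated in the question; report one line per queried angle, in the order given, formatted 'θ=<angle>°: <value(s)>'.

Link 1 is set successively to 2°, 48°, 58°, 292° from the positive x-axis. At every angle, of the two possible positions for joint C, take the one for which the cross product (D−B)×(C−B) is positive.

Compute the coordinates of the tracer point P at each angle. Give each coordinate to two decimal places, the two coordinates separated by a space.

A=(0,0), D=(8.00,0)
θ=2°: B = A + 3.00·(cos2°, sin2°) = (2.9982, 0.1047)
θ=2°: |BD| = 5.0029
θ=2°: circle(B,5.00) ∩ circle(D,3.00): a=4.1005, h=2.8611
θ=2°:   candidates: C₊=(7.1577,2.8793) cross=14.314; C₋=(7.0379,-2.8416) cross=-14.314
θ=2°:   branch + wants cross > 0 → take C=(7.1577,2.8793) (cross=14.314)
θ=2°: ex = (C−B)/|BC| = (0.8319,0.5549); ey = (-0.5549,0.8319)
θ=2°: P = B + 1.36·ex + 2.89·ey = (2.5258,3.2636)
θ=48°: B = A + 3.00·(cos48°, sin48°) = (2.0074, 2.2294)
θ=48°: |BD| = 6.3939
θ=48°: circle(B,5.00) ∩ circle(D,3.00): a=4.4481, h=2.2834
θ=48°:   candidates: C₊=(6.9726,2.8186) cross=14.600; C₋=(5.3802,-1.4617) cross=-14.600
θ=48°:   branch + wants cross > 0 → take C=(6.9726,2.8186) (cross=14.600)
θ=48°: ex = (C−B)/|BC| = (0.9930,0.1178); ey = (-0.1178,0.9930)
θ=48°: P = B + 1.36·ex + 2.89·ey = (3.0174,5.2595)
θ=58°: B = A + 3.00·(cos58°, sin58°) = (1.5898, 2.5441)
θ=58°: |BD| = 6.8967
θ=58°: circle(B,5.00) ∩ circle(D,3.00): a=4.6083, h=1.9400
θ=58°:   candidates: C₊=(6.5887,2.6473) cross=13.379; C₋=(5.1574,-0.9590) cross=-13.379
θ=58°:   branch + wants cross > 0 → take C=(6.5887,2.6473) (cross=13.379)
θ=58°: ex = (C−B)/|BC| = (0.9998,0.0206); ey = (-0.0206,0.9998)
θ=58°: P = B + 1.36·ex + 2.89·ey = (2.8898,5.4616)
θ=292°: B = A + 3.00·(cos292°, sin292°) = (1.1238, -2.7816)
θ=292°: |BD| = 7.4175
θ=292°: circle(B,5.00) ∩ circle(D,3.00): a=4.7873, h=1.4429
θ=292°:   candidates: C₊=(5.0206,0.3513) cross=10.703; C₋=(6.1028,-2.3240) cross=-10.703
θ=292°:   branch + wants cross > 0 → take C=(5.0206,0.3513) (cross=10.703)
θ=292°: ex = (C−B)/|BC| = (0.7794,0.6266); ey = (-0.6266,0.7794)
θ=292°: P = B + 1.36·ex + 2.89·ey = (0.3730,0.3229)

θ=2°: 2.53 3.26
θ=48°: 3.02 5.26
θ=58°: 2.89 5.46
θ=292°: 0.37 0.32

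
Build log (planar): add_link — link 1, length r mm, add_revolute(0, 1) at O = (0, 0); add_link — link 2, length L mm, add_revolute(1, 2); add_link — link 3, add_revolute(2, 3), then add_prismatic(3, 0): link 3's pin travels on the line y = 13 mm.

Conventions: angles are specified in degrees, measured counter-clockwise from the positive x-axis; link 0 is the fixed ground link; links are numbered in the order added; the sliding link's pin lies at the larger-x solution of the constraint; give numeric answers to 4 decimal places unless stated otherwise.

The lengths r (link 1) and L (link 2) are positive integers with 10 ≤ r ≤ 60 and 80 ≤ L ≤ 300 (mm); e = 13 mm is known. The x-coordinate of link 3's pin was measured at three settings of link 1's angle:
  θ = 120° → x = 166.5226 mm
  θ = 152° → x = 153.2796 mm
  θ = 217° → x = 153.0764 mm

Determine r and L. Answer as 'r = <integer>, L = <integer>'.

constraint per measurement: (x − r cos θ)² + (r sin θ − e)² = L²
subtracting the θ₁ and θ₂ equations cancels the r² and L² terms:
r = (x₁² − x₂²) / (2[(x₁cos θ₁ + e sin θ₁) − (x₂cos θ₂ + e sin θ₂)]) = 36.9999 → r = 37
L² = (x₁ − r cos θ₁)² + (r sin θ₁ − e)² = 34595.9961 → L = 186.0000 → L = 186
check at θ₃=217°: x = 153.0764 (printed 153.0764) ✓

r = 37, L = 186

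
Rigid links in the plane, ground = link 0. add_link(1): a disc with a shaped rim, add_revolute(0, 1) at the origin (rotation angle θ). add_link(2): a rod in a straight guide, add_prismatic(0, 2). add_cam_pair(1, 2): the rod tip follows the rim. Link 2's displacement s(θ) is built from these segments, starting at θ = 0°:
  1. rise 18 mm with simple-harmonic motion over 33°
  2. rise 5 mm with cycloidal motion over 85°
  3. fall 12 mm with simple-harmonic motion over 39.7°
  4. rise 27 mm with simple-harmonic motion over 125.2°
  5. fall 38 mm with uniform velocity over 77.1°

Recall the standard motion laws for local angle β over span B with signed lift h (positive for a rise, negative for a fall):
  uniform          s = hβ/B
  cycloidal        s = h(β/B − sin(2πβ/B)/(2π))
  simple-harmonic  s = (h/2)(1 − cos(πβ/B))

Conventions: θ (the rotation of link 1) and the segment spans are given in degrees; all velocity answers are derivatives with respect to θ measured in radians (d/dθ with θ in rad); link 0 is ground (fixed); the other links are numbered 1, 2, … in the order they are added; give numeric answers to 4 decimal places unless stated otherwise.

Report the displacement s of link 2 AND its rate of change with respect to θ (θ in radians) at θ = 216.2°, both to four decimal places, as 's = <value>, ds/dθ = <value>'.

segment 1 (0° to 33°, simple-harmonic, h = 18) is passed completely: s = 0.0000 + (18) = 18.0000
segment 2 (33° to 118°, cycloidal, h = 5) is passed completely: s = 18.0000 + (5) = 23.0000
segment 3 (118° to 157.7°, simple-harmonic, h = -12) is passed completely: s = 23.0000 + (-12) = 11.0000
θ = 216.2° falls in segment 4 (157.7° to 282.9°, simple-harmonic, h = 27): β = 216.2 − 157.7 = 58.5°, B = 125.2°; Δs = 27/2·(1 − cos(π·0.4673)) = 12.1136; s = 11.0000 + 12.1136 = 23.1136
velocity in seg [157.7°–282.9°] (simple-harmonic), θ in radians: β = 58.5° = 1.0210 rad, B = 125.2° = 2.1852 rad; ds/dθ = (πh/(2B)) sin(πβ/B) = (π·27/(2·2.1852)) sin(π·0.4673) = 19.306322 mm/rad

s = 23.1136, ds/dθ = 19.3063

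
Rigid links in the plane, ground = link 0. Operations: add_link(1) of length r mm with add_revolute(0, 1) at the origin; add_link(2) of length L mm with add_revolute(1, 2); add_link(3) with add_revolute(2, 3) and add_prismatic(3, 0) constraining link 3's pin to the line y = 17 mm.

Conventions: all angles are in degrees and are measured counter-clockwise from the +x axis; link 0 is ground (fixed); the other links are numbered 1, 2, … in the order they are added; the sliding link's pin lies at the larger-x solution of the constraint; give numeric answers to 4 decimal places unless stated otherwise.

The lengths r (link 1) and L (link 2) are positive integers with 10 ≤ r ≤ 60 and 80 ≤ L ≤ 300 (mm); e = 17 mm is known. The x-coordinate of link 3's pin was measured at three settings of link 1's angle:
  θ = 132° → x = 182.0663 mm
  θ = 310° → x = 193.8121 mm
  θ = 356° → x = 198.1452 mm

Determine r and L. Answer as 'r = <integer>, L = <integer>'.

constraint per measurement: (x − r cos θ)² + (r sin θ − e)² = L²
subtracting the θ₁ and θ₂ equations cancels the r² and L² terms:
r = (x₁² − x₂²) / (2[(x₁cos θ₁ + e sin θ₁) − (x₂cos θ₂ + e sin θ₂)]) = 10.0000 → r = 10
L² = (x₁ − r cos θ₁)² + (r sin θ₁ − e)² = 35720.9910 → L = 189.0000 → L = 189
check at θ₃=356°: x = 198.1452 (printed 198.1452) ✓

r = 10, L = 189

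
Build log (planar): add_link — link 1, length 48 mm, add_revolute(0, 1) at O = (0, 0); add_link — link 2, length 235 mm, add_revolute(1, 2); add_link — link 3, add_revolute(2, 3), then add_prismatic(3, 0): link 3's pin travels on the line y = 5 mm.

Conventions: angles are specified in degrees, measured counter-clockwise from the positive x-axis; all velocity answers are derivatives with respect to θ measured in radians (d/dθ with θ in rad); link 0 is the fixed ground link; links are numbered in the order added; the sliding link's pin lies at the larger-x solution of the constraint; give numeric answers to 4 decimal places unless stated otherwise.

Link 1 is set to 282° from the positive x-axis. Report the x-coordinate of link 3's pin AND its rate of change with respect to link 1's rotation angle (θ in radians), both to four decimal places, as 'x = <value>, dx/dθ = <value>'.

geometry: r = 48 mm, L = 235 mm, e = 5 mm
crank pin P = (r cos θ, r sin θ) = (9.979761, -46.951085)
h = r sin θ − e = -46.951085 − 5 = -51.951085
x = r cos θ + √(L² − h²) = 9.979761 + 229.185699 = 239.165461
dx/dθ = −r sin θ − h·r cos θ/√(L² − h²) (θ in radians; h = -51.951085) = 49.213265

x = 239.1655, dx/dθ = 49.2133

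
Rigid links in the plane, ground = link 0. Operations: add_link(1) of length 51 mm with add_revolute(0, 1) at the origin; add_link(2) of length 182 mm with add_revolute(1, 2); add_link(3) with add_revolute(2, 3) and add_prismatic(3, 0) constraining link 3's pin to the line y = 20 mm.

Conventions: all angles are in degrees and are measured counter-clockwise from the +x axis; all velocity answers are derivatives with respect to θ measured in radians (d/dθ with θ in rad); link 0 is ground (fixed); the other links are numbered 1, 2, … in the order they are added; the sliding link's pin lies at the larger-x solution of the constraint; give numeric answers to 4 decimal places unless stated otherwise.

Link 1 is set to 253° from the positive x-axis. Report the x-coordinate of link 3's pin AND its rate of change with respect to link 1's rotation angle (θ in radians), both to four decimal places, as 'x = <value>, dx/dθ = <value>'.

geometry: r = 51 mm, L = 182 mm, e = 20 mm
crank pin P = (r cos θ, r sin θ) = (-14.910957, -48.771543)
h = r sin θ − e = -48.771543 − 20 = -68.771543
x = r cos θ + √(L² − h²) = -14.910957 + 168.506602 = 153.595645
dx/dθ = −r sin θ − h·r cos θ/√(L² − h²) (θ in radians; h = -68.771543) = 42.686027

x = 153.5956, dx/dθ = 42.6860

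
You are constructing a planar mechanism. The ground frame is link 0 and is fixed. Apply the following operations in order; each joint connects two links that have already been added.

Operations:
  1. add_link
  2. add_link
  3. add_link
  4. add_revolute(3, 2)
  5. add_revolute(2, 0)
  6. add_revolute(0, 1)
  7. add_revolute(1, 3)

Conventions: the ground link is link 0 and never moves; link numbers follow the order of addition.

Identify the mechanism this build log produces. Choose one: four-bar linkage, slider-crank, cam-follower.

links: 4 (incl. ground); joints: 4 revolute, 0 prismatic, 0 higher (cam) pair, forming one closed loop
4 links in a single 4R loop → four-bar linkage

four-bar linkage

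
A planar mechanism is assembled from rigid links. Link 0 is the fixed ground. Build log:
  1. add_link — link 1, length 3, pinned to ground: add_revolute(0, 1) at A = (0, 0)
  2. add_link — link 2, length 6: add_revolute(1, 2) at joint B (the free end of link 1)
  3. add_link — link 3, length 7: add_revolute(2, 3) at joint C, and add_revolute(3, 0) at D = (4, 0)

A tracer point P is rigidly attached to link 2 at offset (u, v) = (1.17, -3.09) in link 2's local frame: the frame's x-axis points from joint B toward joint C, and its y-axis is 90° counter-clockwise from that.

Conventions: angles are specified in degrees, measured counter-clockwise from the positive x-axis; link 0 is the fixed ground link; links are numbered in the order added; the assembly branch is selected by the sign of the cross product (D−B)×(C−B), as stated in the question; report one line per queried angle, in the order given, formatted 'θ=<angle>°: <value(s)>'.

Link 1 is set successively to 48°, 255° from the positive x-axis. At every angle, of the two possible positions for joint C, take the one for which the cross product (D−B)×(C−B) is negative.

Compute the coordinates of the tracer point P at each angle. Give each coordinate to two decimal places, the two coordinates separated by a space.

A=(0,0), D=(4.00,0)
θ=48°: B = A + 3.00·(cos48°, sin48°) = (2.0074, 2.2294)
θ=48°: |BD| = 2.9901
θ=48°: circle(B,6.00) ∩ circle(D,7.00): a=-0.6788, h=5.9615
θ=48°:   candidates: C₊=(5.9999,6.7082) cross=17.826; C₋=(-2.8898,-1.2372) cross=-17.826
θ=48°:   branch - wants cross < 0 → take C=(-2.8898,-1.2372) (cross=-17.826)
θ=48°: ex = (C−B)/|BC| = (-0.8162,-0.5778); ey = (0.5778,-0.8162)
θ=48°: P = B + 1.17·ex + -3.09·ey = (-0.7329,4.0755)
θ=255°: B = A + 3.00·(cos255°, sin255°) = (-0.7765, -2.8978)
θ=255°: |BD| = 5.5867
θ=255°: circle(B,6.00) ∩ circle(D,7.00): a=1.6299, h=5.7744
θ=255°:   candidates: C₊=(-2.3781,2.8845) cross=32.260; C₋=(3.6122,-6.9892) cross=-32.260
θ=255°:   branch - wants cross < 0 → take C=(3.6122,-6.9892) (cross=-32.260)
θ=255°: ex = (C−B)/|BC| = (0.7314,-0.6819); ey = (0.6819,0.7314)
θ=255°: P = B + 1.17·ex + -3.09·ey = (-2.0278,-5.9557)

θ=48°: -0.73 4.08
θ=255°: -2.03 -5.96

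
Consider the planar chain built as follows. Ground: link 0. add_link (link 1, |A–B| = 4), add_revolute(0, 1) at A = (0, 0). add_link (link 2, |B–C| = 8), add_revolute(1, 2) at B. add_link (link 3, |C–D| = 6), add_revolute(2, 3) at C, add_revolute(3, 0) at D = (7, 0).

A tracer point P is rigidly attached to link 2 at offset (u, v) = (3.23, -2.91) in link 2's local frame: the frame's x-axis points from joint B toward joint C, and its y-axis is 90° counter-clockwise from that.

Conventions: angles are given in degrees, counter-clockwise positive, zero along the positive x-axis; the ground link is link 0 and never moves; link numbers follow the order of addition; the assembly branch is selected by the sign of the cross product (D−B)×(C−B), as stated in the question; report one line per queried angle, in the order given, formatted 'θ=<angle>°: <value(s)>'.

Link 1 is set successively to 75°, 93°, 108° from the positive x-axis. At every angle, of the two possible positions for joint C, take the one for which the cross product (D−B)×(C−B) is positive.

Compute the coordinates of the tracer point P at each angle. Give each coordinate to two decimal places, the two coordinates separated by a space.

A=(0,0), D=(7.00,0)
θ=75°: B = A + 4.00·(cos75°, sin75°) = (1.0353, 3.8637)
θ=75°: |BD| = 7.1068
θ=75°: circle(B,8.00) ∩ circle(D,6.00): a=5.5233, h=5.7873
θ=75°:   candidates: C₊=(8.8174,5.7181) cross=41.129; C₋=(2.5247,-3.9964) cross=-41.129
θ=75°:   branch + wants cross > 0 → take C=(8.8174,5.7181) (cross=41.129)
θ=75°: ex = (C−B)/|BC| = (0.9728,0.2318); ey = (-0.2318,0.9728)
θ=75°: P = B + 3.23·ex + -2.91·ey = (4.8519,1.7817)
θ=93°: B = A + 4.00·(cos93°, sin93°) = (-0.2093, 3.9945)
θ=93°: |BD| = 8.2420
θ=93°: circle(B,8.00) ∩ circle(D,6.00): a=5.8196, h=5.4893
θ=93°:   candidates: C₊=(7.5415,5.9755) cross=45.243; C₋=(2.2207,-3.6275) cross=-45.243
θ=93°:   branch + wants cross > 0 → take C=(7.5415,5.9755) (cross=45.243)
θ=93°: ex = (C−B)/|BC| = (0.9689,0.2476); ey = (-0.2476,0.9689)
θ=93°: P = B + 3.23·ex + -2.91·ey = (3.6406,1.9750)
θ=108°: B = A + 4.00·(cos108°, sin108°) = (-1.2361, 3.8042)
θ=108°: |BD| = 9.0722
θ=108°: circle(B,8.00) ∩ circle(D,6.00): a=6.0793, h=5.2002
θ=108°:   candidates: C₊=(6.4635,5.9760) cross=47.178; C₋=(2.1023,-3.4659) cross=-47.178
θ=108°:   branch + wants cross > 0 → take C=(6.4635,5.9760) (cross=47.178)
θ=108°: ex = (C−B)/|BC| = (0.9624,0.2715); ey = (-0.2715,0.9624)
θ=108°: P = B + 3.23·ex + -2.91·ey = (2.6626,1.8803)

θ=75°: 4.85 1.78
θ=93°: 3.64 1.97
θ=108°: 2.66 1.88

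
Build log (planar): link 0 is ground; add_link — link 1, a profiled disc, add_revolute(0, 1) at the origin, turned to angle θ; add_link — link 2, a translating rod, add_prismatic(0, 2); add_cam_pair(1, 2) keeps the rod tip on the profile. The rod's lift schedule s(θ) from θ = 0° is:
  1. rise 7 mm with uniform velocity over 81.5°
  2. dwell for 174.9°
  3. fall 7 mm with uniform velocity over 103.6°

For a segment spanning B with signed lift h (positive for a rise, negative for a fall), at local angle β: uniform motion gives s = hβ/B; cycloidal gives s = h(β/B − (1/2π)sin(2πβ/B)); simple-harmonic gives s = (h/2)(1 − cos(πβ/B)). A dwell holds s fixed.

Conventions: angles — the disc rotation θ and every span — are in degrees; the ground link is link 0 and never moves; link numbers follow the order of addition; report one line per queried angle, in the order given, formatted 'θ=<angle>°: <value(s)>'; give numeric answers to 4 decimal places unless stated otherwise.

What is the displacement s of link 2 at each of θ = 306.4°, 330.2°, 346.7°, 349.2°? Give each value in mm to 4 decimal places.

seg 1 [0°–81.5°] uniform, h=7: full span → s += 7 → s = 7.0000
seg 2 [81.5°–256.4°] dwell: s stays 7.0000
seg 3 [256.4°–360°] uniform, h=-7: θ=306.4° here. β=50, B=103.6. -7·50/103.6 = -3.3784 → s = 3.6216
seg 3 [256.4°–360°] uniform, h=-7: θ=330.2° here. β=73.8, B=103.6. -7·73.8/103.6 = -4.9865 → s = 2.0135
seg 3 [256.4°–360°] uniform, h=-7: θ=346.7° here. β=90.3, B=103.6. -7·90.3/103.6 = -6.1014 → s = 0.8986
seg 3 [256.4°–360°] uniform, h=-7: θ=349.2° here. β=92.8, B=103.6. -7·92.8/103.6 = -6.2703 → s = 0.7297

θ=306.4°: 3.6216
θ=330.2°: 2.0135
θ=346.7°: 0.8986
θ=349.2°: 0.7297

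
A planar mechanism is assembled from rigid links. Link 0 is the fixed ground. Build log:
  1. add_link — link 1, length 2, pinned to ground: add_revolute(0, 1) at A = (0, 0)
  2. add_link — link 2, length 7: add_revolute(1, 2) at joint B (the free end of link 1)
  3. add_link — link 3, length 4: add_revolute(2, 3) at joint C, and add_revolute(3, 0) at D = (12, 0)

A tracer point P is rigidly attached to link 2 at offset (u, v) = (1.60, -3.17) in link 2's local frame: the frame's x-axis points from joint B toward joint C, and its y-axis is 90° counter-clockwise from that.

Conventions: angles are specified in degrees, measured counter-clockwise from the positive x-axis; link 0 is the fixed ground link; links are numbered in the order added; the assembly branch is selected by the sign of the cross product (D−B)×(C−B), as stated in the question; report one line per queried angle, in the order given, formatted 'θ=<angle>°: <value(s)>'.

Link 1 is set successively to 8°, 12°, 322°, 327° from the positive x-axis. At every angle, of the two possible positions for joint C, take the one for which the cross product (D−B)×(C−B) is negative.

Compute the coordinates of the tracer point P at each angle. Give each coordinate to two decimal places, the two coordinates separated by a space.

A=(0,0), D=(12.00,0)
θ=8°: B = A + 2.00·(cos8°, sin8°) = (1.9805, 0.2783)
θ=8°: |BD| = 10.0233
θ=8°: circle(B,7.00) ∩ circle(D,4.00): a=6.6578, h=2.1618
θ=8°:   candidates: C₊=(8.6958,2.2544) cross=21.668; C₋=(8.5758,-2.0675) cross=-21.668
θ=8°:   branch - wants cross < 0 → take C=(8.5758,-2.0675) (cross=-21.668)
θ=8°: ex = (C−B)/|BC| = (0.9422,-0.3351); ey = (0.3351,0.9422)
θ=8°: P = B + 1.60·ex + -3.17·ey = (2.4257,-3.2445)
θ=12°: B = A + 2.00·(cos12°, sin12°) = (1.9563, 0.4158)
θ=12°: |BD| = 10.0523
θ=12°: circle(B,7.00) ∩ circle(D,4.00): a=6.6676, h=2.1316
θ=12°:   candidates: C₊=(8.7063,2.2697) cross=21.427; C₋=(8.5300,-1.9897) cross=-21.427
θ=12°:   branch - wants cross < 0 → take C=(8.5300,-1.9897) (cross=-21.427)
θ=12°: ex = (C−B)/|BC| = (0.9391,-0.3436); ey = (0.3436,0.9391)
θ=12°: P = B + 1.60·ex + -3.17·ey = (2.3695,-3.1110)
θ=322°: B = A + 2.00·(cos322°, sin322°) = (1.5760, -1.2313)
θ=322°: |BD| = 10.4965
θ=322°: circle(B,7.00) ∩ circle(D,4.00): a=6.8202, h=1.5764
θ=322°:   candidates: C₊=(8.1642,1.1343) cross=16.547; C₋=(8.5340,-1.9968) cross=-16.547
θ=322°:   branch - wants cross < 0 → take C=(8.5340,-1.9968) (cross=-16.547)
θ=322°: ex = (C−B)/|BC| = (0.9940,-0.1094); ey = (0.1094,0.9940)
θ=322°: P = B + 1.60·ex + -3.17·ey = (2.8198,-4.5573)
θ=327°: B = A + 2.00·(cos327°, sin327°) = (1.6773, -1.0893)
θ=327°: |BD| = 10.3800
θ=327°: circle(B,7.00) ∩ circle(D,4.00): a=6.7796, h=1.7428
θ=327°:   candidates: C₊=(8.2366,1.3553) cross=18.090; C₋=(8.6024,-2.1110) cross=-18.090
θ=327°:   branch - wants cross < 0 → take C=(8.6024,-2.1110) (cross=-18.090)
θ=327°: ex = (C−B)/|BC| = (0.9893,-0.1460); ey = (0.1460,0.9893)
θ=327°: P = B + 1.60·ex + -3.17·ey = (2.7975,-4.4589)

θ=8°: 2.43 -3.24
θ=12°: 2.37 -3.11
θ=322°: 2.82 -4.56
θ=327°: 2.80 -4.46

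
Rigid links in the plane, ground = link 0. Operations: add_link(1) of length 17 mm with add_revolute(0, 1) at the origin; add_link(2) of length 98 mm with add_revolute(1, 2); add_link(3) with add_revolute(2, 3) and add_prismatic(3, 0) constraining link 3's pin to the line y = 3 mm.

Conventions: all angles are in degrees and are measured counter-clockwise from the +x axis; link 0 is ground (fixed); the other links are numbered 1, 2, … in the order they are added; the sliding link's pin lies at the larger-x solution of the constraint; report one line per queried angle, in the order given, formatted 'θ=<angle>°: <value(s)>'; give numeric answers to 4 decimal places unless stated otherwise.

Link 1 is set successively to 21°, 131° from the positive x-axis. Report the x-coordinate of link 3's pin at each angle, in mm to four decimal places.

geometry: r = 17 mm, L = 98 mm, e = 3 mm
θ=21°: crank pin P = (r cos θ, r sin θ) = (15.870867, 6.092255)
θ=21°: h = r sin θ − e = 6.092255 − 3 = 3.092255
θ=21°: x = r cos θ + √(L² − h²) = 15.870867 + 97.951202 = 113.822069
θ=131°: crank pin P = (r cos θ, r sin θ) = (-11.153003, 12.830063)
θ=131°: h = r sin θ − e = 12.830063 − 3 = 9.830063
θ=131°: x = r cos θ + √(L² − h²) = -11.153003 + 97.505743 = 86.352739

θ=21°: 113.8221
θ=131°: 86.3527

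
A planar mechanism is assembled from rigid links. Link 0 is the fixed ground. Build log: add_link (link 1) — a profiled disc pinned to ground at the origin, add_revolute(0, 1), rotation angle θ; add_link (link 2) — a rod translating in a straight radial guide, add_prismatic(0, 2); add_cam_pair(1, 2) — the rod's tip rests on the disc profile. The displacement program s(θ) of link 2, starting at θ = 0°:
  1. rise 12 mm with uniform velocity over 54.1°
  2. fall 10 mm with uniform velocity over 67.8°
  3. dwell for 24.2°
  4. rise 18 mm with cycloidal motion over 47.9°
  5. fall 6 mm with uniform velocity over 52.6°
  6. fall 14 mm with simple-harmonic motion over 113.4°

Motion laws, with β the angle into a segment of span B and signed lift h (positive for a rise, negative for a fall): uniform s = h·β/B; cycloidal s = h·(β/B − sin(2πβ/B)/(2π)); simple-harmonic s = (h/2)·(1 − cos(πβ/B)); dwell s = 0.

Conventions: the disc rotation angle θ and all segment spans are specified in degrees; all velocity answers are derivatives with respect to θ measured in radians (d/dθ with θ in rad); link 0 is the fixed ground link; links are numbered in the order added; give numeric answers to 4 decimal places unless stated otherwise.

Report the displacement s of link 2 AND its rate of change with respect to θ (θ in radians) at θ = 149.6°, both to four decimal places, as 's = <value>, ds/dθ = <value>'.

seg 1 [0°–54.1°] uniform, h=12: full span → s += 12 → s = 12.0000
seg 2 [54.1°–121.9°] uniform, h=-10: full span → s += -10 → s = 2.0000
seg 3 [121.9°–146.1°] dwell: s stays 2.0000
seg 4 [146.1°–194°] cycloidal, h=18: θ=149.6° here. β=3.5, B=47.9. 18·(0.0731 − sin(2π·0.0731)/(2π)) = 0.0457 → s = 2.0457
velocity in seg [146.1°–194°] (cycloidal), θ in radians: β = 3.5° = 0.0611 rad, B = 47.9° = 0.8360 rad; ds/dθ = (h/B)(1 − cos(2πβ/B)) = (18/0.8360)(1 − cos(2π·0.0731)) = 2.229527 mm/rad

s = 2.0457, ds/dθ = 2.2295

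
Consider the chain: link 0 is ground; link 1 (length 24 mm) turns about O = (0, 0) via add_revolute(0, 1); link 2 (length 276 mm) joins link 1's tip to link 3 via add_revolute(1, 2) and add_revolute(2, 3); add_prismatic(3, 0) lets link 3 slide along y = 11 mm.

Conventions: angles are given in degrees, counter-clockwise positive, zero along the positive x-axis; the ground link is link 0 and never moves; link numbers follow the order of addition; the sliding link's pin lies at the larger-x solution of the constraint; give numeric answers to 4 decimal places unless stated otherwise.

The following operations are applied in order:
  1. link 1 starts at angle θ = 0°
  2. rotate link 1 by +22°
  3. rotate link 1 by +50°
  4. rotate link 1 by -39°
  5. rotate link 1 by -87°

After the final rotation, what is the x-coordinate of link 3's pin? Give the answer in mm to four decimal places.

geometry: r = 24 mm, L = 276 mm, e = 11 mm; θ starts at 0°
rotate link 1 by +22°: θ ← 0° +22° = 22°
rotate link 1 by +50°: θ ← 22° +50° = 72°
rotate link 1 by -39°: θ ← 72° -39° = 33°
rotate link 1 by -87°: θ ← 33° -87° = -54°
crank pin P = (r cos θ, r sin θ) = (14.106846, -19.416408)
h = r sin θ − e = -19.416408 − 11 = -30.416408
x = r cos θ + √(L² − h²) = 14.106846 + 274.318869 = 288.425715

288.4257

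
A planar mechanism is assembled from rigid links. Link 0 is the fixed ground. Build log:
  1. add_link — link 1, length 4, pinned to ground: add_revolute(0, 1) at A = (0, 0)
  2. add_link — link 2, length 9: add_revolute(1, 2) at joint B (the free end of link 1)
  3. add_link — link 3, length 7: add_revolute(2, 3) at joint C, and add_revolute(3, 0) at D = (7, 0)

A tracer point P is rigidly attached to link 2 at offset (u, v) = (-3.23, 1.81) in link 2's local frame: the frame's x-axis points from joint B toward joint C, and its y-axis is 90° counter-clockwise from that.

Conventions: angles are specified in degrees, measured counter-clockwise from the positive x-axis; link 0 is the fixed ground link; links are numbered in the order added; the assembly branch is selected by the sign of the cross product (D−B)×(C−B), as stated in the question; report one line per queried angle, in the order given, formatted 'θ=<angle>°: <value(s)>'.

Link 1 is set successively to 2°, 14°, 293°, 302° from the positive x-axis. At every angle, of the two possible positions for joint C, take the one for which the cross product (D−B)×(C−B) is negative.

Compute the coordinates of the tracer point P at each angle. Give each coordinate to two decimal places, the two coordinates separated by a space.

A=(0,0), D=(7.00,0)
θ=2°: B = A + 4.00·(cos2°, sin2°) = (3.9976, 0.1396)
θ=2°: |BD| = 3.0057
θ=2°: circle(B,9.00) ∩ circle(D,7.00): a=6.8261, h=5.8655
θ=2°:   candidates: C₊=(11.0887,5.6818) cross=17.630; C₋=(10.5439,-6.0366) cross=-17.630
θ=2°:   branch - wants cross < 0 → take C=(10.5439,-6.0366) (cross=-17.630)
θ=2°: ex = (C−B)/|BC| = (0.7274,-0.6862); ey = (0.6862,0.7274)
θ=2°: P = B + -3.23·ex + 1.81·ey = (2.8903,3.6727)
θ=14°: B = A + 4.00·(cos14°, sin14°) = (3.8812, 0.9677)
θ=14°: |BD| = 3.2655
θ=14°: circle(B,9.00) ∩ circle(D,7.00): a=6.5325, h=6.1909
θ=14°:   candidates: C₊=(11.9548,4.9447) cross=20.216; C₋=(8.2856,-6.8809) cross=-20.216
θ=14°:   branch - wants cross < 0 → take C=(8.2856,-6.8809) (cross=-20.216)
θ=14°: ex = (C−B)/|BC| = (0.4894,-0.8721); ey = (0.8721,0.4894)
θ=14°: P = B + -3.23·ex + 1.81·ey = (3.8789,4.6703)
θ=293°: B = A + 4.00·(cos293°, sin293°) = (1.5629, -3.6820)
θ=293°: |BD| = 6.5665
θ=293°: circle(B,9.00) ∩ circle(D,7.00): a=5.7199, h=6.9486
θ=293°:   candidates: C₊=(2.4027,5.2787) cross=45.628; C₋=(10.1952,-6.2282) cross=-45.628
θ=293°:   branch - wants cross < 0 → take C=(10.1952,-6.2282) (cross=-45.628)
θ=293°: ex = (C−B)/|BC| = (0.9591,-0.2829); ey = (0.2829,0.9591)
θ=293°: P = B + -3.23·ex + 1.81·ey = (-1.0231,-1.0322)
θ=302°: B = A + 4.00·(cos302°, sin302°) = (2.1197, -3.3922)
θ=302°: |BD| = 5.9434
θ=302°: circle(B,9.00) ∩ circle(D,7.00): a=5.6638, h=6.9944
θ=302°:   candidates: C₊=(2.7783,5.5837) cross=41.571; C₋=(10.7624,-5.9029) cross=-41.571
θ=302°:   branch - wants cross < 0 → take C=(10.7624,-5.9029) (cross=-41.571)
θ=302°: ex = (C−B)/|BC| = (0.9603,-0.2790); ey = (0.2790,0.9603)
θ=302°: P = B + -3.23·ex + 1.81·ey = (-0.4772,-0.7530)

θ=2°: 2.89 3.67
θ=14°: 3.88 4.67
θ=293°: -1.02 -1.03
θ=302°: -0.48 -0.75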